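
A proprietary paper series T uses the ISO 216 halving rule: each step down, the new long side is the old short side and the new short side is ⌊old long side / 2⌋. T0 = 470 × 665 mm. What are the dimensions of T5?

T1: ⌊665/2⌋ × 470 = 332 × 470 mm
T2: ⌊470/2⌋ × 332 = 235 × 332 mm
T3: ⌊332/2⌋ × 235 = 166 × 235 mm
T4: ⌊235/2⌋ × 166 = 117 × 166 mm
T5: ⌊166/2⌋ × 117 = 83 × 117 mm

83 × 117 mm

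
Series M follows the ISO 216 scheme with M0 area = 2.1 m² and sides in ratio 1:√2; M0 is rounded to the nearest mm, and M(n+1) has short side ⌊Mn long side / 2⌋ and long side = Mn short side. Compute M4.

Let M0's short side be w mm. w · w√2 = 2.1 m² = 2,100,000 mm², so w ≈ 1218.6 mm and w√2 ≈ 1723.3 mm → M0 = 1219 × 1723 mm.
M1: ⌊1723/2⌋ × 1219 = 861 × 1219 mm
M2: ⌊1219/2⌋ × 861 = 609 × 861 mm
M3: ⌊861/2⌋ × 609 = 430 × 609 mm
M4: ⌊609/2⌋ × 430 = 304 × 430 mm

304 × 430 mm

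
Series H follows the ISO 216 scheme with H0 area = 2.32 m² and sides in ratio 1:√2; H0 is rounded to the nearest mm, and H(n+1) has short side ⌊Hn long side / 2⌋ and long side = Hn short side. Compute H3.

452 × 640 mm

Let H0's short side be w mm. w · w√2 = 2.32 m² = 2,320,000 mm², so w ≈ 1280.8 mm and w√2 ≈ 1811.3 mm → H0 = 1281 × 1811 mm.
H1: ⌊1811/2⌋ × 1281 = 905 × 1281 mm
H2: ⌊1281/2⌋ × 905 = 640 × 905 mm
H3: ⌊905/2⌋ × 640 = 452 × 640 mm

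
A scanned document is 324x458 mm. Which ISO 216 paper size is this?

Aspect ratio 458/324 ≈ 1.414 — close to the ISO √2 ≈ 1.414.
In the C-series (envelope sizes, between A and B): C3 = 324 × 458 mm.

C3 (324 × 458 mm)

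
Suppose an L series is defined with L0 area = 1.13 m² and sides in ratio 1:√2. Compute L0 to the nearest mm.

Let the short side be w mm. Then w · w√2 = 1.13 m² = 1,130,000 mm².
w² = 1,130,000/√2, so w ≈ 893.9 mm; long side = w√2 ≈ 1264.1 mm.

894 × 1264 mm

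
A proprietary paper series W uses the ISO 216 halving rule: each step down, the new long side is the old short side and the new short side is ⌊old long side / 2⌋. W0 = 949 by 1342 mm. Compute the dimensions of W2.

474 × 671 mm

W1: ⌊1342/2⌋ × 949 = 671 × 949 mm
W2: ⌊949/2⌋ × 671 = 474 × 671 mm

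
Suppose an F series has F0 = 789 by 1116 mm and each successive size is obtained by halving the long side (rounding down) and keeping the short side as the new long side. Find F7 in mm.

F1 = 558 × 789 mm (from F0 by 1 halving).
F2: ⌊789/2⌋ × 558 = 394 × 558 mm
F3: ⌊558/2⌋ × 394 = 279 × 394 mm
F4: ⌊394/2⌋ × 279 = 197 × 279 mm
F5: ⌊279/2⌋ × 197 = 139 × 197 mm
F6: ⌊197/2⌋ × 139 = 98 × 139 mm
F7: ⌊139/2⌋ × 98 = 69 × 98 mm

69 × 98 mm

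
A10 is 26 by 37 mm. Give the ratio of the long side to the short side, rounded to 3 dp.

1.423

37 / 26 = 1.423
ISO 216 targets √2 ≈ 1.414; the +0.009 deviation is from mm rounding.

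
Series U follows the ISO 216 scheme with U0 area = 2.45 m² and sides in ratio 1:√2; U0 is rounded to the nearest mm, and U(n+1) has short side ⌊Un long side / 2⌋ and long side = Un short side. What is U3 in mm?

465 × 658 mm

Let U0's short side be w mm. w · w√2 = 2.45 m² = 2,450,000 mm², so w ≈ 1316.2 mm and w√2 ≈ 1861.4 mm → U0 = 1316 × 1861 mm.
U1: ⌊1861/2⌋ × 1316 = 930 × 1316 mm
U2: ⌊1316/2⌋ × 930 = 658 × 930 mm
U3: ⌊930/2⌋ × 658 = 465 × 658 mm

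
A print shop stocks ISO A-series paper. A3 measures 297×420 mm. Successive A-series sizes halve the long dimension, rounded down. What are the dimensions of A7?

A4: ⌊420/2⌋ × 297 = 210 × 297 mm
A5: ⌊297/2⌋ × 210 = 148 × 210 mm
A6: ⌊210/2⌋ × 148 = 105 × 148 mm
A7: ⌊148/2⌋ × 105 = 74 × 105 mm

74 × 105 mm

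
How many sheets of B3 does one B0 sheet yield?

8

Each ISO step halves the sheet: 1 × B0 → 2 × B1 → 4 × B2 → 8 × B3
From B0 to B3 is 3 halving steps: 2^3 = 8.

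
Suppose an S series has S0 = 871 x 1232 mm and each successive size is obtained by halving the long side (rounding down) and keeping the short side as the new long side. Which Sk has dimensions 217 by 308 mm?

S4

S0: 871 × 1232 mm
S1: 616 × 871 mm
S2: 435 × 616 mm
S3: 308 × 435 mm
S4: 217 × 308 mm
S5: 154 × 217 mm
→ matches S4.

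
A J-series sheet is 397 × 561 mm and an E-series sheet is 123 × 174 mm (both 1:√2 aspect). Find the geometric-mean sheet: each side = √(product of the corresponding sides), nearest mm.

Short side: √(397 · 123) = √48831 ≈ 221.0 → 221 mm
Long side: √(561 · 174) = √97614 ≈ 312.4 → 312 mm

221 × 312 mm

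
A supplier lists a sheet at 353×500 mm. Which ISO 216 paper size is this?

B3 (353 × 500 mm)

Aspect ratio 500/353 ≈ 1.416 — close to the ISO √2 ≈ 1.414.
In the B-series (B0 = 1000 × 1414 mm): B3 = 353 × 500 mm.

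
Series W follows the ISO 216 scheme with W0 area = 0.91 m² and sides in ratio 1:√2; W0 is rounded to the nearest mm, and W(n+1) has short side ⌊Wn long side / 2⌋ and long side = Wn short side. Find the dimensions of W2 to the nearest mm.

401 × 567 mm

Let W0's short side be w mm. w · w√2 = 0.91 m² = 910,000 mm², so w ≈ 802.2 mm and w√2 ≈ 1134.4 mm → W0 = 802 × 1134 mm.
W1: ⌊1134/2⌋ × 802 = 567 × 802 mm
W2: ⌊802/2⌋ × 567 = 401 × 567 mm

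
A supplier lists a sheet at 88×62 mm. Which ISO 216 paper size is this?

Aspect ratio 88/62 ≈ 1.419 — close to the ISO √2 ≈ 1.414.
In the B-series (B0 = 1000 × 1414 mm): B8 = 62 × 88 mm.

B8 (62 × 88 mm)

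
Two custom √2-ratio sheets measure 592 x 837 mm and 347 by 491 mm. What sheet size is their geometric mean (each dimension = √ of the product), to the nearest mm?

Short side: √(592 · 347) = √205424 ≈ 453.2 → 453 mm
Long side: √(837 · 491) = √410967 ≈ 641.1 → 641 mm

453 × 641 mm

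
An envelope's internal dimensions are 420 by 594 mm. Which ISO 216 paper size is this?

Aspect ratio 594/420 ≈ 1.414 — close to the ISO √2 ≈ 1.414.
In the A-series (A0 area = 1 m²): A2 = 420 × 594 mm.

A2 (420 × 594 mm)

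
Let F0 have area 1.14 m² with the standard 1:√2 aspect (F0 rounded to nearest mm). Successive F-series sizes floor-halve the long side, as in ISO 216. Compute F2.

Let F0's short side be w mm. w · w√2 = 1.14 m² = 1,140,000 mm², so w ≈ 897.8 mm and w√2 ≈ 1269.7 mm → F0 = 898 × 1270 mm.
F1: ⌊1270/2⌋ × 898 = 635 × 898 mm
F2: ⌊898/2⌋ × 635 = 449 × 635 mm

449 × 635 mm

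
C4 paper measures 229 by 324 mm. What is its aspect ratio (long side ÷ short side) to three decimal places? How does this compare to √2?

1.415

324 / 229 = 1.415
Matches √2 ≈ 1.414 — the ISO 216 defining ratio.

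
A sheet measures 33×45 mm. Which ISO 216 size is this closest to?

B10 (31 × 44 mm)

Aspect ratio 45/33 ≈ 1.364 (ISO target is √2 ≈ 1.414).
In the B-series (B0 = 1000 × 1414 mm): B10 = 31 × 44 mm.
Off by 3 mm total — nearest standard size.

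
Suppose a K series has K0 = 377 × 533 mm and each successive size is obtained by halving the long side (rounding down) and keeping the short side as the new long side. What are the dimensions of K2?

188 × 266 mm

K1: ⌊533/2⌋ × 377 = 266 × 377 mm
K2: ⌊377/2⌋ × 266 = 188 × 266 mm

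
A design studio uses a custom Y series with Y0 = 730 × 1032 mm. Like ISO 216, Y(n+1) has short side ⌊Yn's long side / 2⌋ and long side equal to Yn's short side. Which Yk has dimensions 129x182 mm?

Y5

Y0: 730 × 1032 mm
Y1: 516 × 730 mm
Y2: 365 × 516 mm
Y3: 258 × 365 mm
Y4: 182 × 258 mm
Y5: 129 × 182 mm
Y6: 91 × 129 mm
→ matches Y5.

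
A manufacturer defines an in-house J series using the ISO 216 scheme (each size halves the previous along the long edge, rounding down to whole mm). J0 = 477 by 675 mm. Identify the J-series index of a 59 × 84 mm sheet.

J0: 477 × 675 mm
J1: 337 × 477 mm
J2: 238 × 337 mm
J3: 168 × 238 mm
J4: 119 × 168 mm
J5: 84 × 119 mm
J6: 59 × 84 mm
J7: 42 × 59 mm
→ matches J6.

J6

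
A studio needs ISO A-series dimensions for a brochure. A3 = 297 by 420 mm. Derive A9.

A4: ⌊420/2⌋ × 297 = 210 × 297 mm
A5: ⌊297/2⌋ × 210 = 148 × 210 mm
A6: ⌊210/2⌋ × 148 = 105 × 148 mm
A7: ⌊148/2⌋ × 105 = 74 × 105 mm
A8: ⌊105/2⌋ × 74 = 52 × 74 mm
A9: ⌊74/2⌋ × 52 = 37 × 52 mm

37 × 52 mm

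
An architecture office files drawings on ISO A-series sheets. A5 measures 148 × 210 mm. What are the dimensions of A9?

37 × 52 mm

A6: ⌊210/2⌋ × 148 = 105 × 148 mm
A7: ⌊148/2⌋ × 105 = 74 × 105 mm
A8: ⌊105/2⌋ × 74 = 52 × 74 mm
A9: ⌊74/2⌋ × 52 = 37 × 52 mm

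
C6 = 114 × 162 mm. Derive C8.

C7: ⌊162/2⌋ × 114 = 81 × 114 mm
C8: ⌊114/2⌋ × 81 = 57 × 81 mm

57 × 81 mm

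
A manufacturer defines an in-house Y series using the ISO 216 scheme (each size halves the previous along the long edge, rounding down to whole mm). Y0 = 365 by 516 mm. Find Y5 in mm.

Y1 = 258 × 365 mm (from Y0 by 1 halving).
Y2: ⌊365/2⌋ × 258 = 182 × 258 mm
Y3: ⌊258/2⌋ × 182 = 129 × 182 mm
Y4: ⌊182/2⌋ × 129 = 91 × 129 mm
Y5: ⌊129/2⌋ × 91 = 64 × 91 mm

64 × 91 mm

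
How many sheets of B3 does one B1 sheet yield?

B1 = 707 × 1000 mm; B3 = 353 × 500 mm.
Each halving step doubles the count; 2 steps from B1 to B3.
2^2 = 4.

4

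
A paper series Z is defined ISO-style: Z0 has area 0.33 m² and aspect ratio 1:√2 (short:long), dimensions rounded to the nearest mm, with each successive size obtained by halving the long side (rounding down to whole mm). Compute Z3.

Let Z0's short side be w mm. w · w√2 = 0.33 m² = 330,000 mm², so w ≈ 483.1 mm and w√2 ≈ 683.1 mm → Z0 = 483 × 683 mm.
Z1: ⌊683/2⌋ × 483 = 341 × 483 mm
Z2: ⌊483/2⌋ × 341 = 241 × 341 mm
Z3: ⌊341/2⌋ × 241 = 170 × 241 mm

170 × 241 mm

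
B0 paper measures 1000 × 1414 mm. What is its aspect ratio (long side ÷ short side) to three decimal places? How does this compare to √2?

1.414

1414 / 1000 = 1.414
Matches √2 ≈ 1.414 — the ISO 216 defining ratio.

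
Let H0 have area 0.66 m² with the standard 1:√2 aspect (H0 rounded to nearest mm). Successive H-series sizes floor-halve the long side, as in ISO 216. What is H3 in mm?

241 × 341 mm

Let H0's short side be w mm. w · w√2 = 0.66 m² = 660,000 mm², so w ≈ 683.1 mm and w√2 ≈ 966.1 mm → H0 = 683 × 966 mm.
H1: ⌊966/2⌋ × 683 = 483 × 683 mm
H2: ⌊683/2⌋ × 483 = 341 × 483 mm
H3: ⌊483/2⌋ × 341 = 241 × 341 mm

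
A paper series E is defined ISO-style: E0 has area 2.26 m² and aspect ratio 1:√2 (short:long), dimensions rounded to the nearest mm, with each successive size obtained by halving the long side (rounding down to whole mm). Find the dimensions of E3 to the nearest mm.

Let E0's short side be w mm. w · w√2 = 2.26 m² = 2,260,000 mm², so w ≈ 1264.1 mm and w√2 ≈ 1787.8 mm → E0 = 1264 × 1788 mm.
E1: ⌊1788/2⌋ × 1264 = 894 × 1264 mm
E2: ⌊1264/2⌋ × 894 = 632 × 894 mm
E3: ⌊894/2⌋ × 632 = 447 × 632 mm

447 × 632 mm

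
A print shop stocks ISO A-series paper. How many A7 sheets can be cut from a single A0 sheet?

A0 = 841 × 1189 mm; A7 = 74 × 105 mm.
Each halving step doubles the count; 7 steps from A0 to A7.
2^7 = 128.

128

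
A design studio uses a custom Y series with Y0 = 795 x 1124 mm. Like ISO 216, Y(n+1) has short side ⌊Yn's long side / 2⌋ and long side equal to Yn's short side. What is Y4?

198 × 281 mm

Y1: ⌊1124/2⌋ × 795 = 562 × 795 mm
Y2: ⌊795/2⌋ × 562 = 397 × 562 mm
Y3: ⌊562/2⌋ × 397 = 281 × 397 mm
Y4: ⌊397/2⌋ × 281 = 198 × 281 mm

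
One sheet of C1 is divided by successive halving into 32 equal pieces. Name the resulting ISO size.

32 = 2^5, so 5 halving steps.
C1 → C2 → … → C6 after 5 steps.

C6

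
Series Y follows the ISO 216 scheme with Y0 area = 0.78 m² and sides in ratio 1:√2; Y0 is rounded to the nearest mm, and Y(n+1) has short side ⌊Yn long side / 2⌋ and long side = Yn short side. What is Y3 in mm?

Let Y0's short side be w mm. w · w√2 = 0.78 m² = 780,000 mm², so w ≈ 742.7 mm and w√2 ≈ 1050.3 mm → Y0 = 743 × 1050 mm.
Y1: ⌊1050/2⌋ × 743 = 525 × 743 mm
Y2: ⌊743/2⌋ × 525 = 371 × 525 mm
Y3: ⌊525/2⌋ × 371 = 262 × 371 mm

262 × 371 mm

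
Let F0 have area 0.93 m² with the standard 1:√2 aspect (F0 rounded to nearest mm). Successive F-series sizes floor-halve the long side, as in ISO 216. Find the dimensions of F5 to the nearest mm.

143 × 202 mm

Let F0's short side be w mm. w · w√2 = 0.93 m² = 930,000 mm², so w ≈ 810.9 mm and w√2 ≈ 1146.8 mm → F0 = 811 × 1147 mm.
F1: ⌊1147/2⌋ × 811 = 573 × 811 mm
F2: ⌊811/2⌋ × 573 = 405 × 573 mm
F3: ⌊573/2⌋ × 405 = 286 × 405 mm
F4: ⌊405/2⌋ × 286 = 202 × 286 mm
F5: ⌊286/2⌋ × 202 = 143 × 202 mm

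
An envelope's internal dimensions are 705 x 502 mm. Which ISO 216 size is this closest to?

Aspect ratio 705/502 ≈ 1.404 — close to the ISO √2 ≈ 1.414.
In the B-series (B0 = 1000 × 1414 mm): B2 = 500 × 707 mm.
Off by 4 mm total — nearest standard size.

B2 (500 × 707 mm)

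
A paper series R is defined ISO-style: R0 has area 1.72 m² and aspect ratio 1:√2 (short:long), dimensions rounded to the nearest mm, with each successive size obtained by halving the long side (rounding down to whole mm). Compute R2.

551 × 780 mm

Let R0's short side be w mm. w · w√2 = 1.72 m² = 1,720,000 mm², so w ≈ 1102.8 mm and w√2 ≈ 1559.6 mm → R0 = 1103 × 1560 mm.
R1: ⌊1560/2⌋ × 1103 = 780 × 1103 mm
R2: ⌊1103/2⌋ × 780 = 551 × 780 mm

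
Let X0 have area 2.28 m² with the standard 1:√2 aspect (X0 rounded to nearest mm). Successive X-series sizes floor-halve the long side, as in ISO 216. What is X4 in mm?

Let X0's short side be w mm. w · w√2 = 2.28 m² = 2,280,000 mm², so w ≈ 1269.7 mm and w√2 ≈ 1795.7 mm → X0 = 1270 × 1796 mm.
X1: ⌊1796/2⌋ × 1270 = 898 × 1270 mm
X2: ⌊1270/2⌋ × 898 = 635 × 898 mm
X3: ⌊898/2⌋ × 635 = 449 × 635 mm
X4: ⌊635/2⌋ × 449 = 317 × 449 mm

317 × 449 mm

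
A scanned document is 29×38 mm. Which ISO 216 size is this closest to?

Aspect ratio 38/29 ≈ 1.310 (ISO target is √2 ≈ 1.414).
In the C-series (envelope sizes, between A and B): C10 = 28 × 40 mm.
Off by 3 mm total — nearest standard size.

C10 (28 × 40 mm)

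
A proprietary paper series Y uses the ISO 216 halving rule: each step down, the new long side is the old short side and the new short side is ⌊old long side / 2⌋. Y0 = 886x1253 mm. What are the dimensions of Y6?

110 × 156 mm

Y1: ⌊1253/2⌋ × 886 = 626 × 886 mm
Y2: ⌊886/2⌋ × 626 = 443 × 626 mm
Y3: ⌊626/2⌋ × 443 = 313 × 443 mm
Y4: ⌊443/2⌋ × 313 = 221 × 313 mm
Y5: ⌊313/2⌋ × 221 = 156 × 221 mm
Y6: ⌊221/2⌋ × 156 = 110 × 156 mm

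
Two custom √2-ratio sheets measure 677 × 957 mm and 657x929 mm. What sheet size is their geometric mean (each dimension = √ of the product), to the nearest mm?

667 × 943 mm

Short side: √(677 · 657) = √444789 ≈ 666.9 → 667 mm
Long side: √(957 · 929) = √889053 ≈ 942.9 → 943 mm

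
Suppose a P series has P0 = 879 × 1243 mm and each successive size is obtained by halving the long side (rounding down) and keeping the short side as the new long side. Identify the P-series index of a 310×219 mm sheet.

P0: 879 × 1243 mm
P1: 621 × 879 mm
P2: 439 × 621 mm
P3: 310 × 439 mm
P4: 219 × 310 mm
P5: 155 × 219 mm
→ matches P4.

P4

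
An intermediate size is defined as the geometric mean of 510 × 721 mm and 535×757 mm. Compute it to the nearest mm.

Short side: √(510 · 535) = √272850 ≈ 522.4 → 522 mm
Long side: √(721 · 757) = √545797 ≈ 738.8 → 739 mm

522 × 739 mm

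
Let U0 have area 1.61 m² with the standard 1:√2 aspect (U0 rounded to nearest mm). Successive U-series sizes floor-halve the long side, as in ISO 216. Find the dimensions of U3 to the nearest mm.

Let U0's short side be w mm. w · w√2 = 1.61 m² = 1,610,000 mm², so w ≈ 1067.0 mm and w√2 ≈ 1508.9 mm → U0 = 1067 × 1509 mm.
U1: ⌊1509/2⌋ × 1067 = 754 × 1067 mm
U2: ⌊1067/2⌋ × 754 = 533 × 754 mm
U3: ⌊754/2⌋ × 533 = 377 × 533 mm

377 × 533 mm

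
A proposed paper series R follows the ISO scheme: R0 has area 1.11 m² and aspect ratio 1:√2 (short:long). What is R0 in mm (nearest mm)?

886 × 1253 mm

Let the short side be w mm. Then w · w√2 = 1.11 m² = 1,110,000 mm².
w² = 1,110,000/√2, so w ≈ 885.9 mm; long side = w√2 ≈ 1252.9 mm.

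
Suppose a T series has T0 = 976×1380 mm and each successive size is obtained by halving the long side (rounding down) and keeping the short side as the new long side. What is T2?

488 × 690 mm

T1: ⌊1380/2⌋ × 976 = 690 × 976 mm
T2: ⌊976/2⌋ × 690 = 488 × 690 mm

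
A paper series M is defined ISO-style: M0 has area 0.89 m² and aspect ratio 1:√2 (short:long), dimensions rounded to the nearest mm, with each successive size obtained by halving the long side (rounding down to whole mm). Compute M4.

198 × 280 mm

Let M0's short side be w mm. w · w√2 = 0.89 m² = 890,000 mm², so w ≈ 793.3 mm and w√2 ≈ 1121.9 mm → M0 = 793 × 1122 mm.
M1: ⌊1122/2⌋ × 793 = 561 × 793 mm
M2: ⌊793/2⌋ × 561 = 396 × 561 mm
M3: ⌊561/2⌋ × 396 = 280 × 396 mm
M4: ⌊396/2⌋ × 280 = 198 × 280 mm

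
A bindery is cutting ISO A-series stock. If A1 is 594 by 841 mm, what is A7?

A2: ⌊841/2⌋ × 594 = 420 × 594 mm
A3: ⌊594/2⌋ × 420 = 297 × 420 mm
A4: ⌊420/2⌋ × 297 = 210 × 297 mm
A5: ⌊297/2⌋ × 210 = 148 × 210 mm
A6: ⌊210/2⌋ × 148 = 105 × 148 mm
A7: ⌊148/2⌋ × 105 = 74 × 105 mm

74 × 105 mm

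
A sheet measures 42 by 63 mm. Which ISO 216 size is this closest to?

B9 (44 × 62 mm)

Aspect ratio 63/42 ≈ 1.500 (ISO target is √2 ≈ 1.414).
In the B-series (B0 = 1000 × 1414 mm): B9 = 44 × 62 mm.
Off by 3 mm total — nearest standard size.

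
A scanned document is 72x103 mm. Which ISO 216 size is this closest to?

A7 (74 × 105 mm)

Aspect ratio 103/72 ≈ 1.431 (ISO target is √2 ≈ 1.414).
In the A-series (A0 area = 1 m²): A7 = 74 × 105 mm.
Off by 4 mm total — nearest standard size.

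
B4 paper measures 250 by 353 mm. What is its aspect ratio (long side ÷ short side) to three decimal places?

1.412

353 / 250 = 1.412
ISO 216 targets √2 ≈ 1.414; the -0.002 deviation is from mm rounding.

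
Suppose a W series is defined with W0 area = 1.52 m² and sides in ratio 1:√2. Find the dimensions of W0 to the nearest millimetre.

1037 × 1466 mm

Let the short side be w mm. Then w · w√2 = 1.52 m² = 1,520,000 mm².
w² = 1,520,000/√2, so w ≈ 1036.7 mm; long side = w√2 ≈ 1466.2 mm.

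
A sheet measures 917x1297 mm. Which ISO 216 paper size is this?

C0 (917 × 1297 mm)

Aspect ratio 1297/917 ≈ 1.414 — close to the ISO √2 ≈ 1.414.
In the C-series (envelope sizes, between A and B): C0 = 917 × 1297 mm.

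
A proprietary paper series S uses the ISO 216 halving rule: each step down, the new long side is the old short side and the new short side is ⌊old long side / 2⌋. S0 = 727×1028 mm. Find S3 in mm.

S1: ⌊1028/2⌋ × 727 = 514 × 727 mm
S2: ⌊727/2⌋ × 514 = 363 × 514 mm
S3: ⌊514/2⌋ × 363 = 257 × 363 mm

257 × 363 mm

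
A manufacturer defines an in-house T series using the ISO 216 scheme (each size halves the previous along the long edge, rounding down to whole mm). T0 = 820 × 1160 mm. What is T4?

T1: ⌊1160/2⌋ × 820 = 580 × 820 mm
T2: ⌊820/2⌋ × 580 = 410 × 580 mm
T3: ⌊580/2⌋ × 410 = 290 × 410 mm
T4: ⌊410/2⌋ × 290 = 205 × 290 mm

205 × 290 mm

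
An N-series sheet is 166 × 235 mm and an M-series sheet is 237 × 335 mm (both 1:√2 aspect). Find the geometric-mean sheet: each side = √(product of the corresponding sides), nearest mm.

198 × 281 mm

Short side: √(166 · 237) = √39342 ≈ 198.3 → 198 mm
Long side: √(235 · 335) = √78725 ≈ 280.6 → 281 mm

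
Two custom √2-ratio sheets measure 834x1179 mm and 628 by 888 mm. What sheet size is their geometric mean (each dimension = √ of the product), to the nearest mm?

724 × 1023 mm

Short side: √(834 · 628) = √523752 ≈ 723.7 → 724 mm
Long side: √(1179 · 888) = √1046952 ≈ 1023.2 → 1023 mm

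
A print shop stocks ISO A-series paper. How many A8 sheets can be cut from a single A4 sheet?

A4 = 210 × 297 mm; A8 = 52 × 74 mm.
Each halving step doubles the count; 4 steps from A4 to A8.
2^4 = 16.

16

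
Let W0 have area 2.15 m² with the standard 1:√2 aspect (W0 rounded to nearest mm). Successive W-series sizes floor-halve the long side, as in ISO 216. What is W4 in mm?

Let W0's short side be w mm. w · w√2 = 2.15 m² = 2,150,000 mm², so w ≈ 1233.0 mm and w√2 ≈ 1743.7 mm → W0 = 1233 × 1744 mm.
W1: ⌊1744/2⌋ × 1233 = 872 × 1233 mm
W2: ⌊1233/2⌋ × 872 = 616 × 872 mm
W3: ⌊872/2⌋ × 616 = 436 × 616 mm
W4: ⌊616/2⌋ × 436 = 308 × 436 mm

308 × 436 mm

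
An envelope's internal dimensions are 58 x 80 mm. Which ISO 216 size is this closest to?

C8 (57 × 81 mm)

Aspect ratio 80/58 ≈ 1.379 (ISO target is √2 ≈ 1.414).
In the C-series (envelope sizes, between A and B): C8 = 57 × 81 mm.
Off by 2 mm total — nearest standard size.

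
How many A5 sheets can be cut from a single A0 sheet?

32

Each ISO step halves the sheet: 1 × A0 → 2 × A1 → 4 × A2 → 8 × A3 → …
From A0 to A5 is 5 halving steps: 2^5 = 32.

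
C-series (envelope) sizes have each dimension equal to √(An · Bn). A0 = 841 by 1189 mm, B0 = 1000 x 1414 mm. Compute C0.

917 × 1297 mm

Short side: √(841 · 1000) = √841000 ≈ 917.1 → 917 mm
Long side: √(1189 · 1414) = √1681246 ≈ 1296.6 → 1297 mm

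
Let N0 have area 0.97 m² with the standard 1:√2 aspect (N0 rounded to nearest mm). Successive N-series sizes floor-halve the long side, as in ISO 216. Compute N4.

207 × 292 mm

Let N0's short side be w mm. w · w√2 = 0.97 m² = 970,000 mm², so w ≈ 828.2 mm and w√2 ≈ 1171.2 mm → N0 = 828 × 1171 mm.
N1: ⌊1171/2⌋ × 828 = 585 × 828 mm
N2: ⌊828/2⌋ × 585 = 414 × 585 mm
N3: ⌊585/2⌋ × 414 = 292 × 414 mm
N4: ⌊414/2⌋ × 292 = 207 × 292 mm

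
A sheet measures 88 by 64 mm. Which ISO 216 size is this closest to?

B8 (62 × 88 mm)

Aspect ratio 88/64 ≈ 1.375 (ISO target is √2 ≈ 1.414).
In the B-series (B0 = 1000 × 1414 mm): B8 = 62 × 88 mm.
Off by 2 mm total — nearest standard size.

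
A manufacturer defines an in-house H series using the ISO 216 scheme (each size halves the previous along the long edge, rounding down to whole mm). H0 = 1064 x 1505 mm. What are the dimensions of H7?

94 × 133 mm

H1 = 752 × 1064 mm (from H0 by 1 halving).
H2: ⌊1064/2⌋ × 752 = 532 × 752 mm
H3: ⌊752/2⌋ × 532 = 376 × 532 mm
H4: ⌊532/2⌋ × 376 = 266 × 376 mm
H5: ⌊376/2⌋ × 266 = 188 × 266 mm
H6: ⌊266/2⌋ × 188 = 133 × 188 mm
H7: ⌊188/2⌋ × 133 = 94 × 133 mm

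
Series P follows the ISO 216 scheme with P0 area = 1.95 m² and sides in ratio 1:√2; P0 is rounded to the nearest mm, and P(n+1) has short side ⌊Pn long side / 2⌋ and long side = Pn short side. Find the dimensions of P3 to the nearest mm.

415 × 587 mm

Let P0's short side be w mm. w · w√2 = 1.95 m² = 1,950,000 mm², so w ≈ 1174.2 mm and w√2 ≈ 1660.6 mm → P0 = 1174 × 1661 mm.
P1: ⌊1661/2⌋ × 1174 = 830 × 1174 mm
P2: ⌊1174/2⌋ × 830 = 587 × 830 mm
P3: ⌊830/2⌋ × 587 = 415 × 587 mm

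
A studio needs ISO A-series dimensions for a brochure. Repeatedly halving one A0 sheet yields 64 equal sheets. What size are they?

64 = 2^6, so 6 halving steps.
A0 → A1 → … → A6 after 6 steps.

A6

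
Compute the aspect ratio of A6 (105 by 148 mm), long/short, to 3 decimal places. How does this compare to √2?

148 / 105 = 1.410
ISO 216 targets √2 ≈ 1.414; the -0.005 deviation is from mm rounding.

1.410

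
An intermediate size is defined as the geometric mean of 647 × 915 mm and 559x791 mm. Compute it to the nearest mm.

Short side: √(647 · 559) = √361673 ≈ 601.4 → 601 mm
Long side: √(915 · 791) = √723765 ≈ 850.7 → 851 mm

601 × 851 mm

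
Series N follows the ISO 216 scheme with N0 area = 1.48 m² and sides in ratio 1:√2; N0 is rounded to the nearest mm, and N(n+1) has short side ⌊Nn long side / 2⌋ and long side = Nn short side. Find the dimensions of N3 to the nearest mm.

Let N0's short side be w mm. w · w√2 = 1.48 m² = 1,480,000 mm², so w ≈ 1023.0 mm and w√2 ≈ 1446.7 mm → N0 = 1023 × 1447 mm.
N1: ⌊1447/2⌋ × 1023 = 723 × 1023 mm
N2: ⌊1023/2⌋ × 723 = 511 × 723 mm
N3: ⌊723/2⌋ × 511 = 361 × 511 mm

361 × 511 mm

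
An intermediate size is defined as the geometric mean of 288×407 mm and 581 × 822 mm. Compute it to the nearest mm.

Short side: √(288 · 581) = √167328 ≈ 409.1 → 409 mm
Long side: √(407 · 822) = √334554 ≈ 578.4 → 578 mm

409 × 578 mm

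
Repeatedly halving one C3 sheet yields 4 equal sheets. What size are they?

C5

4 = 2^2, so 2 halving steps.
C3 → C4 → … → C5 after 2 steps.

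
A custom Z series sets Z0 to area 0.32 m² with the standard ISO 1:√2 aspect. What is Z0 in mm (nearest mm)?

Let the short side be w mm. Then w · w√2 = 0.32 m² = 320,000 mm².
w² = 320,000/√2, so w ≈ 475.7 mm; long side = w√2 ≈ 672.7 mm.

476 × 673 mm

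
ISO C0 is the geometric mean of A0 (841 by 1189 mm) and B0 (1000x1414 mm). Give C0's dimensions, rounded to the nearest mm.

917 × 1297 mm

Short: √(841 · 1000) = √841000 ≈ 917.1 mm.
Long: √(1189 · 1414) = √1681246 ≈ 1296.6 mm.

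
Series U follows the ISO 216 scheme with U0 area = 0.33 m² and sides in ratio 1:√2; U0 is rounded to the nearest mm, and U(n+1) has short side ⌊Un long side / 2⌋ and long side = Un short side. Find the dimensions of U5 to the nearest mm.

85 × 120 mm

Let U0's short side be w mm. w · w√2 = 0.33 m² = 330,000 mm², so w ≈ 483.1 mm and w√2 ≈ 683.1 mm → U0 = 483 × 683 mm.
U1: ⌊683/2⌋ × 483 = 341 × 483 mm
U2: ⌊483/2⌋ × 341 = 241 × 341 mm
U3: ⌊341/2⌋ × 241 = 170 × 241 mm
U4: ⌊241/2⌋ × 170 = 120 × 170 mm
U5: ⌊170/2⌋ × 120 = 85 × 120 mm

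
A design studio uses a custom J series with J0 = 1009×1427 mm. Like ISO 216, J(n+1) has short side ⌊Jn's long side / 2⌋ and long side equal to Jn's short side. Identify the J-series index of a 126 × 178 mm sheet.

J6

J0: 1009 × 1427 mm
J1: 713 × 1009 mm
J2: 504 × 713 mm
J3: 356 × 504 mm
J4: 252 × 356 mm
J5: 178 × 252 mm
J6: 126 × 178 mm
J7: 89 × 126 mm
→ matches J6.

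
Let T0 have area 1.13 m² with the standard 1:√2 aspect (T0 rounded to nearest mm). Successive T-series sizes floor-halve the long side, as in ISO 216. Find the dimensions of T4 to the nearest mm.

Let T0's short side be w mm. w · w√2 = 1.13 m² = 1,130,000 mm², so w ≈ 893.9 mm and w√2 ≈ 1264.1 mm → T0 = 894 × 1264 mm.
T1: ⌊1264/2⌋ × 894 = 632 × 894 mm
T2: ⌊894/2⌋ × 632 = 447 × 632 mm
T3: ⌊632/2⌋ × 447 = 316 × 447 mm
T4: ⌊447/2⌋ × 316 = 223 × 316 mm

223 × 316 mm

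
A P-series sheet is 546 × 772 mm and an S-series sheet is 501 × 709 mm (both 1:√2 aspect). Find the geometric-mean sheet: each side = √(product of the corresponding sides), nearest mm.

523 × 740 mm

Short side: √(546 · 501) = √273546 ≈ 523.0 → 523 mm
Long side: √(772 · 709) = √547348 ≈ 739.8 → 740 mm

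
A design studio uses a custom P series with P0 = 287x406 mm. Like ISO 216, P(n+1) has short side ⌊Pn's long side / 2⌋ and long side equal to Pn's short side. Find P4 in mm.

71 × 101 mm

P1 = 203 × 287 mm (from P0 by 1 halving).
P2: ⌊287/2⌋ × 203 = 143 × 203 mm
P3: ⌊203/2⌋ × 143 = 101 × 143 mm
P4: ⌊143/2⌋ × 101 = 71 × 101 mm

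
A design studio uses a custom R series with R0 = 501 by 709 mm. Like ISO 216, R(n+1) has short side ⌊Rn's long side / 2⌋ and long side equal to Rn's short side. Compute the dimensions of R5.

88 × 125 mm

R1: ⌊709/2⌋ × 501 = 354 × 501 mm
R2: ⌊501/2⌋ × 354 = 250 × 354 mm
R3: ⌊354/2⌋ × 250 = 177 × 250 mm
R4: ⌊250/2⌋ × 177 = 125 × 177 mm
R5: ⌊177/2⌋ × 125 = 88 × 125 mm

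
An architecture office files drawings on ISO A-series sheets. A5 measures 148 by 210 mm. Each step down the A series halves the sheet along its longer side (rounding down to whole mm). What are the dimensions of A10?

A6: ⌊210/2⌋ × 148 = 105 × 148 mm
A7: ⌊148/2⌋ × 105 = 74 × 105 mm
A8: ⌊105/2⌋ × 74 = 52 × 74 mm
A9: ⌊74/2⌋ × 52 = 37 × 52 mm
A10: ⌊52/2⌋ × 37 = 26 × 37 mm

26 × 37 mm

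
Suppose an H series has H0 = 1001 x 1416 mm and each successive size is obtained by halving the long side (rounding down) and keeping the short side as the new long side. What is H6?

H1 = 708 × 1001 mm (from H0 by 1 halving).
H2: ⌊1001/2⌋ × 708 = 500 × 708 mm
H3: ⌊708/2⌋ × 500 = 354 × 500 mm
H4: ⌊500/2⌋ × 354 = 250 × 354 mm
H5: ⌊354/2⌋ × 250 = 177 × 250 mm
H6: ⌊250/2⌋ × 177 = 125 × 177 mm

125 × 177 mm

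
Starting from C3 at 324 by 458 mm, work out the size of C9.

C4: ⌊458/2⌋ × 324 = 229 × 324 mm
C5: ⌊324/2⌋ × 229 = 162 × 229 mm
C6: ⌊229/2⌋ × 162 = 114 × 162 mm
C7: ⌊162/2⌋ × 114 = 81 × 114 mm
C8: ⌊114/2⌋ × 81 = 57 × 81 mm
C9: ⌊81/2⌋ × 57 = 40 × 57 mm

40 × 57 mm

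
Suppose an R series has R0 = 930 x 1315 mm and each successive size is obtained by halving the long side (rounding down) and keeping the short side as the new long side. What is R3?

328 × 465 mm

R1: ⌊1315/2⌋ × 930 = 657 × 930 mm
R2: ⌊930/2⌋ × 657 = 465 × 657 mm
R3: ⌊657/2⌋ × 465 = 328 × 465 mm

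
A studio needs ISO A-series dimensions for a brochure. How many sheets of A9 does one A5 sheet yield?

Each ISO step halves the sheet: 1 × A5 → 2 × A6 → 4 × A7 → 8 × A8 → …
From A5 to A9 is 4 halving steps: 2^4 = 16.

16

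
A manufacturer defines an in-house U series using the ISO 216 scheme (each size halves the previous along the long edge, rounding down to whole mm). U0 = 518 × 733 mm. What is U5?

91 × 129 mm

U1: ⌊733/2⌋ × 518 = 366 × 518 mm
U2: ⌊518/2⌋ × 366 = 259 × 366 mm
U3: ⌊366/2⌋ × 259 = 183 × 259 mm
U4: ⌊259/2⌋ × 183 = 129 × 183 mm
U5: ⌊183/2⌋ × 129 = 91 × 129 mm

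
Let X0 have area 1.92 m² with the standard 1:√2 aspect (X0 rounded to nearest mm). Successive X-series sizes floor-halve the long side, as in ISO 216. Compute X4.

291 × 412 mm

Let X0's short side be w mm. w · w√2 = 1.92 m² = 1,920,000 mm², so w ≈ 1165.2 mm and w√2 ≈ 1647.8 mm → X0 = 1165 × 1648 mm.
X1: ⌊1648/2⌋ × 1165 = 824 × 1165 mm
X2: ⌊1165/2⌋ × 824 = 582 × 824 mm
X3: ⌊824/2⌋ × 582 = 412 × 582 mm
X4: ⌊582/2⌋ × 412 = 291 × 412 mm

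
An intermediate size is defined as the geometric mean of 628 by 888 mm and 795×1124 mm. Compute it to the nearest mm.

Short side: √(628 · 795) = √499260 ≈ 706.6 → 707 mm
Long side: √(888 · 1124) = √998112 ≈ 999.1 → 999 mm

707 × 999 mm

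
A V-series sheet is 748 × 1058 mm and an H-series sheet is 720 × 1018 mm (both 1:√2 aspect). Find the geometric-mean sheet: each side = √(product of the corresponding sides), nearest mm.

Short side: √(748 · 720) = √538560 ≈ 733.9 → 734 mm
Long side: √(1058 · 1018) = √1077044 ≈ 1037.8 → 1038 mm

734 × 1038 mm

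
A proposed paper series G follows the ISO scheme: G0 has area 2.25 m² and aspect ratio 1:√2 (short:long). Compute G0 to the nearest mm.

Let the short side be w mm. Then w · w√2 = 2.25 m² = 2,250,000 mm².
w² = 2,250,000/√2, so w ≈ 1261.3 mm; long side = w√2 ≈ 1783.8 mm.

1261 × 1784 mm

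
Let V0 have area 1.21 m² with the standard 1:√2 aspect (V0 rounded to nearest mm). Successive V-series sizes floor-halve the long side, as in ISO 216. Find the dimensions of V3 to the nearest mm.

Let V0's short side be w mm. w · w√2 = 1.21 m² = 1,210,000 mm², so w ≈ 925.0 mm and w√2 ≈ 1308.1 mm → V0 = 925 × 1308 mm.
V1: ⌊1308/2⌋ × 925 = 654 × 925 mm
V2: ⌊925/2⌋ × 654 = 462 × 654 mm
V3: ⌊654/2⌋ × 462 = 327 × 462 mm

327 × 462 mm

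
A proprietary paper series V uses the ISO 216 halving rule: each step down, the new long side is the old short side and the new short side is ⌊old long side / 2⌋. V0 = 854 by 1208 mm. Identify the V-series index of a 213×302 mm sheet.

V0: 854 × 1208 mm
V1: 604 × 854 mm
V2: 427 × 604 mm
V3: 302 × 427 mm
V4: 213 × 302 mm
V5: 151 × 213 mm
→ matches V4.

V4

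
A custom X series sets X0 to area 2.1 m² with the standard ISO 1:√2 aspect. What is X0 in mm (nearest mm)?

Let the short side be w mm. Then w · w√2 = 2.1 m² = 2,100,000 mm².
w² = 2,100,000/√2, so w ≈ 1218.6 mm; long side = w√2 ≈ 1723.3 mm.

1219 × 1723 mm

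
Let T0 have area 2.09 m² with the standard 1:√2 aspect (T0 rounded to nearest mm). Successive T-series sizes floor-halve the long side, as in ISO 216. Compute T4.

Let T0's short side be w mm. w · w√2 = 2.09 m² = 2,090,000 mm², so w ≈ 1215.7 mm and w√2 ≈ 1719.2 mm → T0 = 1216 × 1719 mm.
T1: ⌊1719/2⌋ × 1216 = 859 × 1216 mm
T2: ⌊1216/2⌋ × 859 = 608 × 859 mm
T3: ⌊859/2⌋ × 608 = 429 × 608 mm
T4: ⌊608/2⌋ × 429 = 304 × 429 mm

304 × 429 mm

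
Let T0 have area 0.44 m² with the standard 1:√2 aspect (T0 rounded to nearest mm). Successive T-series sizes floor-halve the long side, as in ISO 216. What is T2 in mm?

Let T0's short side be w mm. w · w√2 = 0.44 m² = 440,000 mm², so w ≈ 557.8 mm and w√2 ≈ 788.8 mm → T0 = 558 × 789 mm.
T1: ⌊789/2⌋ × 558 = 394 × 558 mm
T2: ⌊558/2⌋ × 394 = 279 × 394 mm

279 × 394 mm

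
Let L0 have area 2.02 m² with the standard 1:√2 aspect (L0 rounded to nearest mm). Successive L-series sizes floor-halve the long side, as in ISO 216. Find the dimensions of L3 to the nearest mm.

422 × 597 mm

Let L0's short side be w mm. w · w√2 = 2.02 m² = 2,020,000 mm², so w ≈ 1195.1 mm and w√2 ≈ 1690.2 mm → L0 = 1195 × 1690 mm.
L1: ⌊1690/2⌋ × 1195 = 845 × 1195 mm
L2: ⌊1195/2⌋ × 845 = 597 × 845 mm
L3: ⌊845/2⌋ × 597 = 422 × 597 mm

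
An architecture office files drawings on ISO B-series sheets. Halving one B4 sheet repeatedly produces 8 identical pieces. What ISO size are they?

8 = 2^3, so 3 halving steps.
B4 → B5 → … → B7 after 3 steps.

B7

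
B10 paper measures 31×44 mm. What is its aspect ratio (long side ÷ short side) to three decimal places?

44 / 31 = 1.419
ISO 216 targets √2 ≈ 1.414; the +0.005 deviation is from mm rounding.

1.419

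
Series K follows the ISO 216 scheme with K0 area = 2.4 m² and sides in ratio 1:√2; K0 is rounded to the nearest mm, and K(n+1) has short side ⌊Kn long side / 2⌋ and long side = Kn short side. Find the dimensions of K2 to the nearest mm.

651 × 921 mm

Let K0's short side be w mm. w · w√2 = 2.4 m² = 2,400,000 mm², so w ≈ 1302.7 mm and w√2 ≈ 1842.3 mm → K0 = 1303 × 1842 mm.
K1: ⌊1842/2⌋ × 1303 = 921 × 1303 mm
K2: ⌊1303/2⌋ × 921 = 651 × 921 mm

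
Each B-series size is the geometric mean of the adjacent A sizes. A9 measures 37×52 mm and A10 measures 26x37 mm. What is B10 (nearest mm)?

31 × 44 mm

Short side: √(37 · 26) = √962 ≈ 31.0 → 31 mm
Long side: √(52 · 37) = √1924 ≈ 43.9 → 44 mm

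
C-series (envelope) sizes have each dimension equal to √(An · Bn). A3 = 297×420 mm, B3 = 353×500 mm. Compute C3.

324 × 458 mm

Short side: √(297 · 353) = √104841 ≈ 323.8 → 324 mm
Long side: √(420 · 500) = √210000 ≈ 458.3 → 458 mm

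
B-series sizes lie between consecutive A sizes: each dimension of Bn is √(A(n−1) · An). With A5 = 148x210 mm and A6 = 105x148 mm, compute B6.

Short side: √(148 · 105) = √15540 ≈ 124.7 → 125 mm
Long side: √(210 · 148) = √31080 ≈ 176.3 → 176 mm

125 × 176 mm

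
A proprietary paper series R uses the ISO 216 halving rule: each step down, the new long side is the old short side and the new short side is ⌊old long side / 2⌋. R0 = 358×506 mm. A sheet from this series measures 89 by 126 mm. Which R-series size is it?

R0: 358 × 506 mm
R1: 253 × 358 mm
R2: 179 × 253 mm
R3: 126 × 179 mm
R4: 89 × 126 mm
R5: 63 × 89 mm
→ matches R4.

R4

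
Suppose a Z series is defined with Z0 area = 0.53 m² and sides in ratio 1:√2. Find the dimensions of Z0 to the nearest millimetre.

Let the short side be w mm. Then w · w√2 = 0.53 m² = 530,000 mm².
w² = 530,000/√2, so w ≈ 612.2 mm; long side = w√2 ≈ 865.8 mm.

612 × 866 mm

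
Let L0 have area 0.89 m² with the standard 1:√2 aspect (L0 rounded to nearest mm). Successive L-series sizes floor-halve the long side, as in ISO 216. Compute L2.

Let L0's short side be w mm. w · w√2 = 0.89 m² = 890,000 mm², so w ≈ 793.3 mm and w√2 ≈ 1121.9 mm → L0 = 793 × 1122 mm.
L1: ⌊1122/2⌋ × 793 = 561 × 793 mm
L2: ⌊793/2⌋ × 561 = 396 × 561 mm

396 × 561 mm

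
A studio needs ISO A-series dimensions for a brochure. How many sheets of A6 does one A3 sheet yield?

A3 = 297 × 420 mm; A6 = 105 × 148 mm.
Each halving step doubles the count; 3 steps from A3 to A6.
2^3 = 8.

8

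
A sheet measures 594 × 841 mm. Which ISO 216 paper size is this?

A1 (594 × 841 mm)

Aspect ratio 841/594 ≈ 1.416 — close to the ISO √2 ≈ 1.414.
In the A-series (A0 area = 1 m²): A1 = 594 × 841 mm.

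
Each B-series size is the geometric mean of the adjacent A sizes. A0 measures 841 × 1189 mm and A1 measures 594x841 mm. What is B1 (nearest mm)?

707 × 1000 mm

Short side: √(841 · 594) = √499554 ≈ 706.8 → 707 mm
Long side: √(1189 · 841) = √999949 ≈ 1000.0 → 1000 mm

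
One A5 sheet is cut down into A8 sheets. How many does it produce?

Each ISO step halves the sheet: 1 × A5 → 2 × A6 → 4 × A7 → 8 × A8
From A5 to A8 is 3 halving steps: 2^3 = 8.

8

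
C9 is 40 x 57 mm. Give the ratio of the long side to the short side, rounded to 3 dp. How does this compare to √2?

57 / 40 = 1.425
ISO 216 targets √2 ≈ 1.414; the +0.011 deviation is from mm rounding.

1.425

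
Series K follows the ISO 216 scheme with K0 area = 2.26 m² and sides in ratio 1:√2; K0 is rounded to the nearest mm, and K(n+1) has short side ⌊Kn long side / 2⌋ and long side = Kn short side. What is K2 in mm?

Let K0's short side be w mm. w · w√2 = 2.26 m² = 2,260,000 mm², so w ≈ 1264.1 mm and w√2 ≈ 1787.8 mm → K0 = 1264 × 1788 mm.
K1: ⌊1788/2⌋ × 1264 = 894 × 1264 mm
K2: ⌊1264/2⌋ × 894 = 632 × 894 mm

632 × 894 mm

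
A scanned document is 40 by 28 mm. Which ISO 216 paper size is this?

C10 (28 × 40 mm)

Aspect ratio 40/28 ≈ 1.429 — close to the ISO √2 ≈ 1.414.
In the C-series (envelope sizes, between A and B): C10 = 28 × 40 mm.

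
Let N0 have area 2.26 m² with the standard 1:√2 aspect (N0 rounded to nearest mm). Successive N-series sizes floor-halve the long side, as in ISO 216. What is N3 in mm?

447 × 632 mm

Let N0's short side be w mm. w · w√2 = 2.26 m² = 2,260,000 mm², so w ≈ 1264.1 mm and w√2 ≈ 1787.8 mm → N0 = 1264 × 1788 mm.
N1: ⌊1788/2⌋ × 1264 = 894 × 1264 mm
N2: ⌊1264/2⌋ × 894 = 632 × 894 mm
N3: ⌊894/2⌋ × 632 = 447 × 632 mm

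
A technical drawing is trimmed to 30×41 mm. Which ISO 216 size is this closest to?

Aspect ratio 41/30 ≈ 1.367 (ISO target is √2 ≈ 1.414).
In the C-series (envelope sizes, between A and B): C10 = 28 × 40 mm.
Off by 3 mm total — nearest standard size.

C10 (28 × 40 mm)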